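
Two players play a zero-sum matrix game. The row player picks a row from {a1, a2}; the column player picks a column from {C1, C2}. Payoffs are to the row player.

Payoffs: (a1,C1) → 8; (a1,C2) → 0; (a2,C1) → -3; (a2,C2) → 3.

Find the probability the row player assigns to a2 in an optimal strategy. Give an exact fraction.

4/7

Row minima: a1 → 0, a2 → -3; maximin = 0.
Column maxima: C1 → 8, C2 → 3; minimax = 3.
0 ≠ 3, so there is no saddle point; optimal play is mixed.
Let the row player play a1 with probability p. Expected payoff against C1: 8p + (-3)(1−p) = 11p − 3; against C2: 0p + 3(1−p) = −3p + 3.
Setting these equal: 11p − 3 = −3p + 3 ⇒ 14p = 6 ⇒ p = 3/7, and the value is (11)·(3/7) − 3 = 12/7.
For the column player: with q = P(C1), equating a1's and a2's payoffs gives 8q = −6q + 3 ⇒ q = 3/14.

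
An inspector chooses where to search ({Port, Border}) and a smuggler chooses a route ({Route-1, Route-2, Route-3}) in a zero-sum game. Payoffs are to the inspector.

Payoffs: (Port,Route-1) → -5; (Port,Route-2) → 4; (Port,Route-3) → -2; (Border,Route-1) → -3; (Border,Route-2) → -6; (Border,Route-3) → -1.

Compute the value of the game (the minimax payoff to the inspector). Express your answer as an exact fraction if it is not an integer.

Row minima: Port → -5, Border → -6; maximin = -5.
Column maxima: Route-1 → -3, Route-2 → 4, Route-3 → -1; minimax = -3.
-5 ≠ -3, so there is no saddle point; optimal play is mixed.
Route-3 is strictly dominated by Route-1 (it gives the inspector strictly more in every row), so the smuggler never plays it.
On the remaining 2×2 (Port, Border vs Route-1, Route-2):
Let the inspector play Port with probability p. Expected payoff against Route-1: (-5)p + (-3)(1−p) = −2p − 3; against Route-2: 4p + (-6)(1−p) = 10p − 6.
Setting these equal: −2p − 3 = 10p − 6 ⇒ −12p = -3 ⇒ p = 1/4, and the value is (-2)·(1/4) − 3 = -7/2.
For the smuggler: with q = P(Route-1), equating Port's and Border's payoffs gives −9q + 4 = 3q − 6 ⇒ q = 5/6.

-7/2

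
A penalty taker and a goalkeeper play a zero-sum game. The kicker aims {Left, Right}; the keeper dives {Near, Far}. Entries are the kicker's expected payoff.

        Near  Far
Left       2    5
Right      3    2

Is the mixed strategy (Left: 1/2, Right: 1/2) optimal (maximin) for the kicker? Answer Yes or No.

No

Against Near this mix gives (1/2)·2 + (1/2)·3 = 5/2.
Against Far this mix gives (1/2)·5 + (1/2)·2 = 7/2.
The keeper will play Near, holding the kicker to 5/2. Shifting weight toward the row that does better against Near would raise this floor (the equalizing mix achieves 11/4 against both Near and Far), so the proposed strategy is not optimal.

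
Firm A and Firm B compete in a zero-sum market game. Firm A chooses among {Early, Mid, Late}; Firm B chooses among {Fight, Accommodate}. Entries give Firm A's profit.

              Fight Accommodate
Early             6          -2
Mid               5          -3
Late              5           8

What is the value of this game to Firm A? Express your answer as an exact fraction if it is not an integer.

58/11

Row minima: Early → -2, Mid → -3, Late → 5; maximin = 5.
Column maxima: Fight → 6, Accommodate → 8; minimax = 6.
5 ≠ 6, so there is no saddle point; optimal play is mixed.
Mid is strictly dominated by Early, so Firm A never plays it.
On the remaining 2×2 (Early, Late vs Fight, Accommodate):
Let Firm A play Early with probability p. Expected payoff against Fight: 6p + 5(1−p) = p + 5; against Accommodate: (-2)p + 8(1−p) = −10p + 8.
Setting these equal: p + 5 = −10p + 8 ⇒ 11p = 3 ⇒ p = 3/11, and the value is (1)·(3/11) + 5 = 58/11.
For Firm B: with q = P(Fight), equating Early's and Late's payoffs gives 8q − 2 = −3q + 8 ⇒ q = 10/11.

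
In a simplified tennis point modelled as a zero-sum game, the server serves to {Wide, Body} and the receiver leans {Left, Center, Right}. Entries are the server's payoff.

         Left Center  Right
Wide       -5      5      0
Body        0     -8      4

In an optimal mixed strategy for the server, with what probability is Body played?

5/9

Row minima: Wide → -5, Body → -8; maximin = -5.
Column maxima: Left → 0, Center → 5, Right → 4; minimax = 0.
-5 ≠ 0, so there is no saddle point; optimal play is mixed.
Right is strictly dominated by Left (it gives the server strictly more in every row), so the receiver never plays it.
On the remaining 2×2 (Wide, Body vs Left, Center):
Let the server play Wide with probability p. Expected payoff against Left: (-5)p + 0(1−p) = −5p; against Center: 5p + (-8)(1−p) = 13p − 8.
Setting these equal: −5p = 13p − 8 ⇒ −18p = -8 ⇒ p = 4/9, and the value is (-5)·(4/9) = -20/9.
For the receiver: with q = P(Left), equating Wide's and Body's payoffs gives −10q + 5 = 8q − 8 ⇒ q = 13/18.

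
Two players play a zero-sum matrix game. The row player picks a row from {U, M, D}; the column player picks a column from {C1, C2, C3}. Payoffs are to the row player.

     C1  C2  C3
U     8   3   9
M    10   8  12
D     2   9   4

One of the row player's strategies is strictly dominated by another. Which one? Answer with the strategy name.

U

M gives a strictly higher payoff than U against every column: 10 > 8, 8 > 3, 12 > 9.
So U is strictly dominated and the row player never plays it.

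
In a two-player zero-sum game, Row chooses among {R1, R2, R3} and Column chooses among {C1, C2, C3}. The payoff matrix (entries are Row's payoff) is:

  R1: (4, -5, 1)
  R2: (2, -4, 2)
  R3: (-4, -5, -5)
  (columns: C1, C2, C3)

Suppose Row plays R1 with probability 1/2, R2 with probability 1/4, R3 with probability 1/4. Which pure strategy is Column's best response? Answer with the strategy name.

If Column plays C1, Row's expected payoff is (1/2)·4 + (1/4)·2 + (1/4)·(-4) = 3/2.
If Column plays C2, Row's expected payoff is (1/2)·(-5) + (1/4)·(-4) + (1/4)·(-5) = -19/4.
If Column plays C3, Row's expected payoff is (1/2)·1 + (1/4)·2 + (1/4)·(-5) = -1/4.
Column minimizes Row's payoff; the smallest is -19/4, so the best response is C2.

C2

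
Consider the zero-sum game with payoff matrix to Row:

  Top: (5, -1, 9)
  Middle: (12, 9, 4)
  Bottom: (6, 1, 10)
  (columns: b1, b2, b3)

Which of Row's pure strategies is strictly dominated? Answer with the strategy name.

Bottom gives a strictly higher payoff than Top against every column: 6 > 5, 1 > -1, 10 > 9.
So Top is strictly dominated and Row never plays it.

Top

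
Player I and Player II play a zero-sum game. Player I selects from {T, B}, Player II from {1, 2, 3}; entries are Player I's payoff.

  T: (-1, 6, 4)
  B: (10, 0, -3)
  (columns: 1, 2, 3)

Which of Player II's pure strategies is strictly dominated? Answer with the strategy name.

3 holds Player I's payoff strictly below 2 in every row: 4 < 6, -3 < 0.
So 2 is strictly dominated for Player II.

2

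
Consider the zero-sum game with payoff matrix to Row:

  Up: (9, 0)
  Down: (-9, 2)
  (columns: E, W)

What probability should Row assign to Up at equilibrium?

Row minima: Up → 0, Down → -9; maximin = 0.
Column maxima: E → 9, W → 2; minimax = 2.
0 ≠ 2, so there is no saddle point; optimal play is mixed.
Let Row play Up with probability p. Expected payoff against E: 9p + (-9)(1−p) = 18p − 9; against W: 0p + 2(1−p) = −2p + 2.
Setting these equal: 18p − 9 = −2p + 2 ⇒ 20p = 11 ⇒ p = 11/20, and the value is (18)·(11/20) − 9 = 9/10.
For Column: with q = P(E), equating Up's and Down's payoffs gives 9q = −11q + 2 ⇒ q = 1/10.

11/20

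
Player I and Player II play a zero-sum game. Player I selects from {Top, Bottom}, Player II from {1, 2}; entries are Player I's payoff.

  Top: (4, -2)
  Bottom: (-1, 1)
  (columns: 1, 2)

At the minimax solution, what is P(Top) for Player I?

Row minima: Top → -2, Bottom → -1; maximin = -1.
Column maxima: 1 → 4, 2 → 1; minimax = 1.
-1 ≠ 1, so there is no saddle point; optimal play is mixed.
Let Player I play Top with probability p. Expected payoff against 1: 4p + (-1)(1−p) = 5p − 1; against 2: (-2)p + 1(1−p) = −3p + 1.
Setting these equal: 5p − 1 = −3p + 1 ⇒ 8p = 2 ⇒ p = 1/4, and the value is (5)·(1/4) − 1 = 1/4.
For Player II: with q = P(1), equating Top's and Bottom's payoffs gives 6q − 2 = −2q + 1 ⇒ q = 3/8.

1/4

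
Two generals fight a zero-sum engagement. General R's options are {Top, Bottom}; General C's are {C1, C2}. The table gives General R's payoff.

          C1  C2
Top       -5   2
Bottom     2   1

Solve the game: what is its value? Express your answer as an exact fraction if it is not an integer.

9/8

Row minima: Top → -5, Bottom → 1; maximin = 1.
Column maxima: C1 → 2, C2 → 2; minimax = 2.
1 ≠ 2, so there is no saddle point; optimal play is mixed.
Let General R play Top with probability p. Expected payoff against C1: (-5)p + 2(1−p) = −7p + 2; against C2: 2p + 1(1−p) = p + 1.
Setting these equal: −7p + 2 = p + 1 ⇒ −8p = -1 ⇒ p = 1/8, and the value is (-7)·(1/8) + 2 = 9/8.
For General C: with q = P(C1), equating Top's and Bottom's payoffs gives −7q + 2 = q + 1 ⇒ q = 1/8.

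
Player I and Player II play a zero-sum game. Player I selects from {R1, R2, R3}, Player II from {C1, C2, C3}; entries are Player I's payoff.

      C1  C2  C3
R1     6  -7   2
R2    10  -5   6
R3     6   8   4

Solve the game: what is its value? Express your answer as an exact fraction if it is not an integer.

Row minima: R1 → -7, R2 → -5, R3 → 4; maximin = 4.
Column maxima: C1 → 10, C2 → 8, C3 → 6; minimax = 6.
4 ≠ 6, so there is no saddle point; optimal play is mixed.
R1 is strictly dominated by R2, so Player I never plays it.
C1 is strictly dominated by C3 (it gives Player I strictly more in every row), so Player II never plays it.
On the remaining 2×2 (R2, R3 vs C2, C3):
Let Player I play R2 with probability p. Expected payoff against C2: (-5)p + 8(1−p) = −13p + 8; against C3: 6p + 4(1−p) = 2p + 4.
Setting these equal: −13p + 8 = 2p + 4 ⇒ −15p = -4 ⇒ p = 4/15, and the value is (-13)·(4/15) + 8 = 68/15.
For Player II: with q = P(C2), equating R2's and R3's payoffs gives −11q + 6 = 4q + 4 ⇒ q = 2/15.

68/15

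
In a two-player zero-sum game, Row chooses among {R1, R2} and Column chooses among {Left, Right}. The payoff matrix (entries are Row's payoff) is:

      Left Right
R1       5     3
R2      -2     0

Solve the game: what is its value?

3

Row minima: R1 → 3, R2 → -2; maximin = 3.
Column maxima: Left → 5, Right → 3; minimax = 3.
Since maximin = minimax = 3, there is a saddle point and the value is 3.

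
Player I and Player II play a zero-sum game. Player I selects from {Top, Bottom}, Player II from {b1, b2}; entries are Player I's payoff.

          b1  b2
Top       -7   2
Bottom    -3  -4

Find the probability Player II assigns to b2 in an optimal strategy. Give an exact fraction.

2/5

Row minima: Top → -7, Bottom → -4; maximin = -4.
Column maxima: b1 → -3, b2 → 2; minimax = -3.
-4 ≠ -3, so there is no saddle point; optimal play is mixed.
Let Player I play Top with probability p. Expected payoff against b1: (-7)p + (-3)(1−p) = −4p − 3; against b2: 2p + (-4)(1−p) = 6p − 4.
Setting these equal: −4p − 3 = 6p − 4 ⇒ −10p = -1 ⇒ p = 1/10, and the value is (-4)·(1/10) − 3 = -17/5.
For Player II: with q = P(b1), equating Top's and Bottom's payoffs gives −9q + 2 = q − 4 ⇒ q = 3/5.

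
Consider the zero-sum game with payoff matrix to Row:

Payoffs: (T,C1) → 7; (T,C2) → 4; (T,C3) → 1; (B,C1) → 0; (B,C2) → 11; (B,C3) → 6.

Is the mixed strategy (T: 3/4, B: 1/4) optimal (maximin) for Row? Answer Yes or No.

No

Against C1 this mix gives (3/4)·7 + (1/4)·0 = 21/4.
Against C2 this mix gives (3/4)·4 + (1/4)·11 = 23/4.
Against C3 this mix gives (3/4)·1 + (1/4)·6 = 9/4.
Column will play C3, holding Row to 9/4. Shifting weight toward the row that does better against C3 would raise this floor (the equalizing mix achieves 7/2 against both C3 and C1), so the proposed strategy is not optimal.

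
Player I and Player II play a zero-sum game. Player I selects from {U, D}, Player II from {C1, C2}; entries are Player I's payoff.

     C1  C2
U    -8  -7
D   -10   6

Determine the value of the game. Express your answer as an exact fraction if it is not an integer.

-8

Row minima: U → -8, D → -10; maximin = -8.
Column maxima: C1 → -8, C2 → 6; minimax = -8.
Since maximin = minimax = -8, there is a saddle point and the value is -8.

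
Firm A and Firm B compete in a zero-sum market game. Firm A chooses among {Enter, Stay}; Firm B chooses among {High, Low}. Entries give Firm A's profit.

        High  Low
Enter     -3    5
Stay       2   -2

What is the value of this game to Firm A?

Row minima: Enter → -3, Stay → -2; maximin = -2.
Column maxima: High → 2, Low → 5; minimax = 2.
-2 ≠ 2, so there is no saddle point; optimal play is mixed.
Let Firm A play Enter with probability p. Expected payoff against High: (-3)p + 2(1−p) = −5p + 2; against Low: 5p + (-2)(1−p) = 7p − 2.
Setting these equal: −5p + 2 = 7p − 2 ⇒ −12p = -4 ⇒ p = 1/3, and the value is (-5)·(1/3) + 2 = 1/3.
For Firm B: with q = P(High), equating Enter's and Stay's payoffs gives −8q + 5 = 4q − 2 ⇒ q = 7/12.

1/3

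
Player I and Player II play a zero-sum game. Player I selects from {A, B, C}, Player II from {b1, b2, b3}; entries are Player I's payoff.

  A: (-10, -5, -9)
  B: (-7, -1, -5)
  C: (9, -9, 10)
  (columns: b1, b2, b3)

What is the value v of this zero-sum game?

-3

Row minima: A → -10, B → -7, C → -9; maximin = -7.
Column maxima: b1 → 9, b2 → -1, b3 → 10; minimax = -1.
-7 ≠ -1, so there is no saddle point; optimal play is mixed.
A is strictly dominated by B, so Player I never plays it.
b3 is strictly dominated by b1 (it gives Player I strictly more in every row), so Player II never plays it.
On the remaining 2×2 (B, C vs b1, b2):
Let Player I play B with probability p. Expected payoff against b1: (-7)p + 9(1−p) = −16p + 9; against b2: (-1)p + (-9)(1−p) = 8p − 9.
Setting these equal: −16p + 9 = 8p − 9 ⇒ −24p = -18 ⇒ p = 3/4, and the value is (-16)·(3/4) + 9 = -3.
For Player II: with q = P(b1), equating B's and C's payoffs gives −6q − 1 = 18q − 9 ⇒ q = 1/3.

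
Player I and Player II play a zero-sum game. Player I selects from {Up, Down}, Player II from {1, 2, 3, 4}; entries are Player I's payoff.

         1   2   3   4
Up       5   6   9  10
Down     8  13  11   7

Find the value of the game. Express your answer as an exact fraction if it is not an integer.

Row minima: Up → 5, Down → 7; maximin = 7.
Column maxima: 1 → 8, 2 → 13, 3 → 11, 4 → 10; minimax = 8.
7 ≠ 8, so there is no saddle point; optimal play is mixed.
2 is strictly dominated by 1 (it gives Player I strictly more in every row), so Player II never plays it.
3 is strictly dominated by 1 (it gives Player I strictly more in every row), so Player II never plays it.
On the remaining 2×2 (Up, Down vs 1, 4):
Let Player I play Up with probability p. Expected payoff against 1: 5p + 8(1−p) = −3p + 8; against 4: 10p + 7(1−p) = 3p + 7.
Setting these equal: −3p + 8 = 3p + 7 ⇒ −6p = -1 ⇒ p = 1/6, and the value is (-3)·(1/6) + 8 = 15/2.
For Player II: with q = P(1), equating Up's and Down's payoffs gives −5q + 10 = q + 7 ⇒ q = 1/2.

15/2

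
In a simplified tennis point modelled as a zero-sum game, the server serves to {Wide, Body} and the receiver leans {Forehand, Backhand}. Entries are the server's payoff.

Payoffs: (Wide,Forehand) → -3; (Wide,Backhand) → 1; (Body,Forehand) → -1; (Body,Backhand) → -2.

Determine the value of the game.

Row minima: Wide → -3, Body → -2; maximin = -2.
Column maxima: Forehand → -1, Backhand → 1; minimax = -1.
-2 ≠ -1, so there is no saddle point; optimal play is mixed.
Let the server play Wide with probability p. Expected payoff against Forehand: (-3)p + (-1)(1−p) = −2p − 1; against Backhand: 1p + (-2)(1−p) = 3p − 2.
Setting these equal: −2p − 1 = 3p − 2 ⇒ −5p = -1 ⇒ p = 1/5, and the value is (-2)·(1/5) − 1 = -7/5.
For the receiver: with q = P(Forehand), equating Wide's and Body's payoffs gives −4q + 1 = q − 2 ⇒ q = 3/5.

-7/5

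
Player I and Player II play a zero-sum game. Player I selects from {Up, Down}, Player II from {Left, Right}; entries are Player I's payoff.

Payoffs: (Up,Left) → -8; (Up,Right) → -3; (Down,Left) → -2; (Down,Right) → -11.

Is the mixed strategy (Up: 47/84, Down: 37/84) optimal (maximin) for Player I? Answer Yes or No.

Against Left this mix gives (47/84)·(-8) + (37/84)·(-2) = -75/14.
Against Right this mix gives (47/84)·(-3) + (37/84)·(-11) = -137/21.
Player II will play Right, holding Player I to -137/21. Shifting weight toward the row that does better against Right would raise this floor (the equalizing mix achieves -41/7 against both Right and Left), so the proposed strategy is not optimal.

No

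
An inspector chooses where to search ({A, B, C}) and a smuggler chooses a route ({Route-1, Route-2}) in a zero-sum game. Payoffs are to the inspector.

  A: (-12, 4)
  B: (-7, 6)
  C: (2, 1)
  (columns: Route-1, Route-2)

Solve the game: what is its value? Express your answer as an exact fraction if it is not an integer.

Row minima: A → -12, B → -7, C → 1; maximin = 1.
Column maxima: Route-1 → 2, Route-2 → 6; minimax = 2.
1 ≠ 2, so there is no saddle point; optimal play is mixed.
A is strictly dominated by B, so the inspector never plays it.
On the remaining 2×2 (B, C vs Route-1, Route-2):
Let the inspector play B with probability p. Expected payoff against Route-1: (-7)p + 2(1−p) = −9p + 2; against Route-2: 6p + 1(1−p) = 5p + 1.
Setting these equal: −9p + 2 = 5p + 1 ⇒ −14p = -1 ⇒ p = 1/14, and the value is (-9)·(1/14) + 2 = 19/14.
For the smuggler: with q = P(Route-1), equating B's and C's payoffs gives −13q + 6 = q + 1 ⇒ q = 5/14.

19/14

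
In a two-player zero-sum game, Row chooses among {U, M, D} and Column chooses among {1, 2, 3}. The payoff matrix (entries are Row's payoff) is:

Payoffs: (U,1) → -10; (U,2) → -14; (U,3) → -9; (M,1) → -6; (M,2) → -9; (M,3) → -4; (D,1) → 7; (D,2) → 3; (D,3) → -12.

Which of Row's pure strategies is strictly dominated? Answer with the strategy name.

M gives a strictly higher payoff than U against every column: -6 > -10, -9 > -14, -4 > -9.
So U is strictly dominated and Row never plays it.

U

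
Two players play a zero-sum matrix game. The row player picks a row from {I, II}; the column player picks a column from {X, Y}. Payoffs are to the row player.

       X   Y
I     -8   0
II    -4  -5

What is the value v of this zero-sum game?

-40/9

Row minima: I → -8, II → -5; maximin = -5.
Column maxima: X → -4, Y → 0; minimax = -4.
-5 ≠ -4, so there is no saddle point; optimal play is mixed.
Let the row player play I with probability p. Expected payoff against X: (-8)p + (-4)(1−p) = −4p − 4; against Y: 0p + (-5)(1−p) = 5p − 5.
Setting these equal: −4p − 4 = 5p − 5 ⇒ −9p = -1 ⇒ p = 1/9, and the value is (-4)·(1/9) − 4 = -40/9.
For the column player: with q = P(X), equating I's and II's payoffs gives −8q = q − 5 ⇒ q = 5/9.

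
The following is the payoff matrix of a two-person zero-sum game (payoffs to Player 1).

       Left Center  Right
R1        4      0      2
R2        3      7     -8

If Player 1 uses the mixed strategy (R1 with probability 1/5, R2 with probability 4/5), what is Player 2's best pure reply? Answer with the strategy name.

Right

If Player 2 plays Left, Player 1's expected payoff is (1/5)·4 + (4/5)·3 = 16/5.
If Player 2 plays Center, Player 1's expected payoff is (1/5)·0 + (4/5)·7 = 28/5.
If Player 2 plays Right, Player 1's expected payoff is (1/5)·2 + (4/5)·(-8) = -6.
Player 2 minimizes Player 1's payoff; the smallest is -6, so the best response is Right.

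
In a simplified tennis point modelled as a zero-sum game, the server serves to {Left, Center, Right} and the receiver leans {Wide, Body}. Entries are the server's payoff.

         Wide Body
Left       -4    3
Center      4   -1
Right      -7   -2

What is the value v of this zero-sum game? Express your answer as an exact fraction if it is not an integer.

Row minima: Left → -4, Center → -1, Right → -7; maximin = -1.
Column maxima: Wide → 4, Body → 3; minimax = 3.
-1 ≠ 3, so there is no saddle point; optimal play is mixed.
Right is strictly dominated by Left, so the server never plays it.
On the remaining 2×2 (Left, Center vs Wide, Body):
Let the server play Left with probability p. Expected payoff against Wide: (-4)p + 4(1−p) = −8p + 4; against Body: 3p + (-1)(1−p) = 4p − 1.
Setting these equal: −8p + 4 = 4p − 1 ⇒ −12p = -5 ⇒ p = 5/12, and the value is (-8)·(5/12) + 4 = 2/3.
For the receiver: with q = P(Wide), equating Left's and Center's payoffs gives −7q + 3 = 5q − 1 ⇒ q = 1/3.

2/3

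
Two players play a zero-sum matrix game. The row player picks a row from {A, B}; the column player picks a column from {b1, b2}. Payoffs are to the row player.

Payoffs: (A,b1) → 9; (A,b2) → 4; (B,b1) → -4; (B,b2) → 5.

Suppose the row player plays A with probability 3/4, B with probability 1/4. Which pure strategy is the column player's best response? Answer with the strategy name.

If the column player plays b1, the row player's expected payoff is (3/4)·9 + (1/4)·(-4) = 23/4.
If the column player plays b2, the row player's expected payoff is (3/4)·4 + (1/4)·5 = 17/4.
The column player minimizes the row player's payoff; the smallest is 17/4, so the best response is b2.

b2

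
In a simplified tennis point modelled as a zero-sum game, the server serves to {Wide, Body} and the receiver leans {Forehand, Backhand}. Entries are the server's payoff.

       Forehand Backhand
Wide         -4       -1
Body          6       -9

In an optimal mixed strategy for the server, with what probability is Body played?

1/6

Row minima: Wide → -4, Body → -9; maximin = -4.
Column maxima: Forehand → 6, Backhand → -1; minimax = -1.
-4 ≠ -1, so there is no saddle point; optimal play is mixed.
Let the server play Wide with probability p. Expected payoff against Forehand: (-4)p + 6(1−p) = −10p + 6; against Backhand: (-1)p + (-9)(1−p) = 8p − 9.
Setting these equal: −10p + 6 = 8p − 9 ⇒ −18p = -15 ⇒ p = 5/6, and the value is (-10)·(5/6) + 6 = -7/3.
For the receiver: with q = P(Forehand), equating Wide's and Body's payoffs gives −3q − 1 = 15q − 9 ⇒ q = 4/9.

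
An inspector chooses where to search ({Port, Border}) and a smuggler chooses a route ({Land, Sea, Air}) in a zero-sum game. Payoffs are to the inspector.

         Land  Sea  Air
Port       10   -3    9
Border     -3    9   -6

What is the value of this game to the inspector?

7/3

Row minima: Port → -3, Border → -6; maximin = -3.
Column maxima: Land → 10, Sea → 9, Air → 9; minimax = 9.
-3 ≠ 9, so there is no saddle point; optimal play is mixed.
Land is strictly dominated by Air (it gives the inspector strictly more in every row), so the smuggler never plays it.
On the remaining 2×2 (Port, Border vs Sea, Air):
Let the inspector play Port with probability p. Expected payoff against Sea: (-3)p + 9(1−p) = −12p + 9; against Air: 9p + (-6)(1−p) = 15p − 6.
Setting these equal: −12p + 9 = 15p − 6 ⇒ −27p = -15 ⇒ p = 5/9, and the value is (-12)·(5/9) + 9 = 7/3.
For the smuggler: with q = P(Sea), equating Port's and Border's payoffs gives −12q + 9 = 15q − 6 ⇒ q = 5/9.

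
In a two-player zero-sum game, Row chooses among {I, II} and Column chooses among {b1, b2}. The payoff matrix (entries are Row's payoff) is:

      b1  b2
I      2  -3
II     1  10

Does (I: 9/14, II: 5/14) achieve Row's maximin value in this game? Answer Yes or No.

Yes

Against b1 this mix gives (9/14)·2 + (5/14)·1 = 23/14.
Against b2 this mix gives (9/14)·(-3) + (5/14)·10 = 23/14.
All of Column's active replies (b1, b2) yield 23/14, and no column does worse for Row. The mix makes Column indifferent and guarantees 23/14, so it is optimal.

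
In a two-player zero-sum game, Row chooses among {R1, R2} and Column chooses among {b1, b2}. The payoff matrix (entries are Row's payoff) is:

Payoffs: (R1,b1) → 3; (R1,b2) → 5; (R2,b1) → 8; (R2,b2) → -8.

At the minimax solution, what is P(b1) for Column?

13/18

Row minima: R1 → 3, R2 → -8; maximin = 3.
Column maxima: b1 → 8, b2 → 5; minimax = 5.
3 ≠ 5, so there is no saddle point; optimal play is mixed.
Let Row play R1 with probability p. Expected payoff against b1: 3p + 8(1−p) = −5p + 8; against b2: 5p + (-8)(1−p) = 13p − 8.
Setting these equal: −5p + 8 = 13p − 8 ⇒ −18p = -16 ⇒ p = 8/9, and the value is (-5)·(8/9) + 8 = 32/9.
For Column: with q = P(b1), equating R1's and R2's payoffs gives −2q + 5 = 16q − 8 ⇒ q = 13/18.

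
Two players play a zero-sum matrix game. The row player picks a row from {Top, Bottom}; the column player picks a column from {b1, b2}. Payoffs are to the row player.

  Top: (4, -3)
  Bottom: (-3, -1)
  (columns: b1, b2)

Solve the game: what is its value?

Row minima: Top → -3, Bottom → -3; maximin = -3.
Column maxima: b1 → 4, b2 → -1; minimax = -1.
-3 ≠ -1, so there is no saddle point; optimal play is mixed.
Let the row player play Top with probability p. Expected payoff against b1: 4p + (-3)(1−p) = 7p − 3; against b2: (-3)p + (-1)(1−p) = −2p − 1.
Setting these equal: 7p − 3 = −2p − 1 ⇒ 9p = 2 ⇒ p = 2/9, and the value is (7)·(2/9) − 3 = -13/9.
For the column player: with q = P(b1), equating Top's and Bottom's payoffs gives 7q − 3 = −2q − 1 ⇒ q = 2/9.

-13/9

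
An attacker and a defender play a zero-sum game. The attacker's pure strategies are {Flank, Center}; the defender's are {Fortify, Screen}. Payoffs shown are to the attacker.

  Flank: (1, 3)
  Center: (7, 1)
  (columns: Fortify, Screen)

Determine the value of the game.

Row minima: Flank → 1, Center → 1; maximin = 1.
Column maxima: Fortify → 7, Screen → 3; minimax = 3.
1 ≠ 3, so there is no saddle point; optimal play is mixed.
Let the attacker play Flank with probability p. Expected payoff against Fortify: 1p + 7(1−p) = −6p + 7; against Screen: 3p + 1(1−p) = 2p + 1.
Setting these equal: −6p + 7 = 2p + 1 ⇒ −8p = -6 ⇒ p = 3/4, and the value is (-6)·(3/4) + 7 = 5/2.
For the defender: with q = P(Fortify), equating Flank's and Center's payoffs gives −2q + 3 = 6q + 1 ⇒ q = 1/4.

5/2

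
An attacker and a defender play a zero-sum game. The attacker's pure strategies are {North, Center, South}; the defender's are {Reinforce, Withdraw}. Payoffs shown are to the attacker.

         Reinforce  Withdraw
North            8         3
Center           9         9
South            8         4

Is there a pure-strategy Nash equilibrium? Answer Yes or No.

Yes

Row minima: North → 3, Center → 9, South → 4; maximin = 9.
Column maxima: Reinforce → 9, Withdraw → 9; minimax = 9.
maximin = minimax = 9, so a saddle point exists.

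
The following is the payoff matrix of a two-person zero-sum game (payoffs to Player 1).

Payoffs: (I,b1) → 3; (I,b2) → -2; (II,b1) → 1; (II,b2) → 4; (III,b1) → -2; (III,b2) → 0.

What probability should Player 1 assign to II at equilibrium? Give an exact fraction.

5/8

Row minima: I → -2, II → 1, III → -2; maximin = 1.
Column maxima: b1 → 3, b2 → 4; minimax = 3.
1 ≠ 3, so there is no saddle point; optimal play is mixed.
III is strictly dominated by II, so Player 1 never plays it.
On the remaining 2×2 (I, II vs b1, b2):
Let Player 1 play I with probability p. Expected payoff against b1: 3p + 1(1−p) = 2p + 1; against b2: (-2)p + 4(1−p) = −6p + 4.
Setting these equal: 2p + 1 = −6p + 4 ⇒ 8p = 3 ⇒ p = 3/8, and the value is (2)·(3/8) + 1 = 7/4.
For Player 2: with q = P(b1), equating I's and II's payoffs gives 5q − 2 = −3q + 4 ⇒ q = 3/4.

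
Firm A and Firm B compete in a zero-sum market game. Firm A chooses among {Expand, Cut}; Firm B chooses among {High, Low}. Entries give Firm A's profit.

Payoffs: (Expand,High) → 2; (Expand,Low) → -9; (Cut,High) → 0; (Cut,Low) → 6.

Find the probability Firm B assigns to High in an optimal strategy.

15/17

Row minima: Expand → -9, Cut → 0; maximin = 0.
Column maxima: High → 2, Low → 6; minimax = 2.
0 ≠ 2, so there is no saddle point; optimal play is mixed.
Let Firm A play Expand with probability p. Expected payoff against High: 2p + 0(1−p) = 2p; against Low: (-9)p + 6(1−p) = −15p + 6.
Setting these equal: 2p = −15p + 6 ⇒ 17p = 6 ⇒ p = 6/17, and the value is (2)·(6/17) = 12/17.
For Firm B: with q = P(High), equating Expand's and Cut's payoffs gives 11q − 9 = −6q + 6 ⇒ q = 15/17.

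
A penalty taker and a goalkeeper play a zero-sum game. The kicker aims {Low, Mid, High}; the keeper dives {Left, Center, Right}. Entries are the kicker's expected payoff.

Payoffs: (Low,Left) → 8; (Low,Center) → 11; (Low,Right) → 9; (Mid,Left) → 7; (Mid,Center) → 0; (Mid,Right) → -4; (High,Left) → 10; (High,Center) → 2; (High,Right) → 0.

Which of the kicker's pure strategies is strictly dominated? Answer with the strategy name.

Low gives a strictly higher payoff than Mid against every column: 8 > 7, 11 > 0, 9 > -4.
So Mid is strictly dominated and the kicker never plays it.

Mid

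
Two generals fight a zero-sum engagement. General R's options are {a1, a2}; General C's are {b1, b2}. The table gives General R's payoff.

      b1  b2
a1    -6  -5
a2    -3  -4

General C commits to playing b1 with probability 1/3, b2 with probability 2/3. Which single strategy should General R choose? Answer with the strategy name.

a2

Expected payoff of a1: (1/3)·(-6) + (2/3)·(-5) = -16/3.
Expected payoff of a2: (1/3)·(-3) + (2/3)·(-4) = -11/3.
The largest is -11/3, so General R's best response is a2.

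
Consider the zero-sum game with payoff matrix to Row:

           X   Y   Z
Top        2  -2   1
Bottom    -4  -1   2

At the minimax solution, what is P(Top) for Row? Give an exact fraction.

3/7

Row minima: Top → -2, Bottom → -4; maximin = -2.
Column maxima: X → 2, Y → -1, Z → 2; minimax = -1.
-2 ≠ -1, so there is no saddle point; optimal play is mixed.
Z is strictly dominated by Y (it gives Row strictly more in every row), so Column never plays it.
On the remaining 2×2 (Top, Bottom vs X, Y):
Let Row play Top with probability p. Expected payoff against X: 2p + (-4)(1−p) = 6p − 4; against Y: (-2)p + (-1)(1−p) = −p − 1.
Setting these equal: 6p − 4 = −p − 1 ⇒ 7p = 3 ⇒ p = 3/7, and the value is (6)·(3/7) − 4 = -10/7.
For Column: with q = P(X), equating Top's and Bottom's payoffs gives 4q − 2 = −3q − 1 ⇒ q = 1/7.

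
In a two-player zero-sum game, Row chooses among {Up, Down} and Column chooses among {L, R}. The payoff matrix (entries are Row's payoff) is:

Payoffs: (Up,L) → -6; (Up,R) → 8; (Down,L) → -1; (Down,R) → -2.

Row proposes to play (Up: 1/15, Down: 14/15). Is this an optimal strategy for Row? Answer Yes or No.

Yes

Against L this mix gives (1/15)·(-6) + (14/15)·(-1) = -4/3.
Against R this mix gives (1/15)·8 + (14/15)·(-2) = -4/3.
All of Column's active replies (L, R) yield -4/3, and no column does worse for Row. The mix makes Column indifferent and guarantees -4/3, so it is optimal.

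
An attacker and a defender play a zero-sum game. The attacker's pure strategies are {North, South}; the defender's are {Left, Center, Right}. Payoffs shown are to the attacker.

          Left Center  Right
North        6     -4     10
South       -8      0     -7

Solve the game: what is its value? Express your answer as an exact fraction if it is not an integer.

-16/9

Row minima: North → -4, South → -8; maximin = -4.
Column maxima: Left → 6, Center → 0, Right → 10; minimax = 0.
-4 ≠ 0, so there is no saddle point; optimal play is mixed.
Right is strictly dominated by Left (it gives the attacker strictly more in every row), so the defender never plays it.
On the remaining 2×2 (North, South vs Left, Center):
Let the attacker play North with probability p. Expected payoff against Left: 6p + (-8)(1−p) = 14p − 8; against Center: (-4)p + 0(1−p) = −4p.
Setting these equal: 14p − 8 = −4p ⇒ 18p = 8 ⇒ p = 4/9, and the value is (14)·(4/9) − 8 = -16/9.
For the defender: with q = P(Left), equating North's and South's payoffs gives 10q − 4 = −8q ⇒ q = 2/9.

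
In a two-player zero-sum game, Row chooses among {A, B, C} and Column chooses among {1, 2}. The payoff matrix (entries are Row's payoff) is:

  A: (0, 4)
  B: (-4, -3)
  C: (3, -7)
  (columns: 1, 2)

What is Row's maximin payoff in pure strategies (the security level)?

0

Row minima: A → 0, B → -4, C → -7.
The best of these is 0.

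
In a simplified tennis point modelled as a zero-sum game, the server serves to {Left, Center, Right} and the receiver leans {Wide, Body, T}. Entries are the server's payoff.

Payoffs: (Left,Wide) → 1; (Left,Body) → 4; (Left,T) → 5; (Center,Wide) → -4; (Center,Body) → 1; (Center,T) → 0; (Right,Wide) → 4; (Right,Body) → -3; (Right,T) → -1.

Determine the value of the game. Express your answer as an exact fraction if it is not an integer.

19/10

Row minima: Left → 1, Center → -4, Right → -3; maximin = 1.
Column maxima: Wide → 4, Body → 4, T → 5; minimax = 4.
1 ≠ 4, so there is no saddle point; optimal play is mixed.
Center is strictly dominated by Left, so the server never plays it.
With Center eliminated, T is strictly dominated by Body (it gives the server strictly more in every remaining row), so the receiver never plays it.
On the remaining 2×2 (Left, Right vs Wide, Body):
Let the server play Left with probability p. Expected payoff against Wide: 1p + 4(1−p) = −3p + 4; against Body: 4p + (-3)(1−p) = 7p − 3.
Setting these equal: −3p + 4 = 7p − 3 ⇒ −10p = -7 ⇒ p = 7/10, and the value is (-3)·(7/10) + 4 = 19/10.
For the receiver: with q = P(Wide), equating Left's and Right's payoffs gives −3q + 4 = 7q − 3 ⇒ q = 7/10.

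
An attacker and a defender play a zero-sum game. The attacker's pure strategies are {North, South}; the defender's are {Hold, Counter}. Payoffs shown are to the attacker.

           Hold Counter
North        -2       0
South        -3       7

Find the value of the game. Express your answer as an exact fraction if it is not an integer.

Row minima: North → -2, South → -3; maximin = -2.
Column maxima: Hold → -2, Counter → 7; minimax = -2.
Since maximin = minimax = -2, there is a saddle point and the value is -2.

-2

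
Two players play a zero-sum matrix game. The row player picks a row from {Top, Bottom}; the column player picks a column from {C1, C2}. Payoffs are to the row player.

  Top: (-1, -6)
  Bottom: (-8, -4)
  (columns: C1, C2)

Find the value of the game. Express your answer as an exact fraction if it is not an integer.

-44/9

Row minima: Top → -6, Bottom → -8; maximin = -6.
Column maxima: C1 → -1, C2 → -4; minimax = -4.
-6 ≠ -4, so there is no saddle point; optimal play is mixed.
Let the row player play Top with probability p. Expected payoff against C1: (-1)p + (-8)(1−p) = 7p − 8; against C2: (-6)p + (-4)(1−p) = −2p − 4.
Setting these equal: 7p − 8 = −2p − 4 ⇒ 9p = 4 ⇒ p = 4/9, and the value is (7)·(4/9) − 8 = -44/9.
For the column player: with q = P(C1), equating Top's and Bottom's payoffs gives 5q − 6 = −4q − 4 ⇒ q = 2/9.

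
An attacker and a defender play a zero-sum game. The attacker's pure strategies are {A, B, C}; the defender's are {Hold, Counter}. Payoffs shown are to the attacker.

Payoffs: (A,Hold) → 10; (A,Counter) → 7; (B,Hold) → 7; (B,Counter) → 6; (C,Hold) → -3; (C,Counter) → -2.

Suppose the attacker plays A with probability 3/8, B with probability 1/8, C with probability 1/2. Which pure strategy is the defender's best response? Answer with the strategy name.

Counter

If the defender plays Hold, the attacker's expected payoff is (3/8)·10 + (1/8)·7 + (1/2)·(-3) = 25/8.
If the defender plays Counter, the attacker's expected payoff is (3/8)·7 + (1/8)·6 + (1/2)·(-2) = 19/8.
The defender minimizes the attacker's payoff; the smallest is 19/8, so the best response is Counter.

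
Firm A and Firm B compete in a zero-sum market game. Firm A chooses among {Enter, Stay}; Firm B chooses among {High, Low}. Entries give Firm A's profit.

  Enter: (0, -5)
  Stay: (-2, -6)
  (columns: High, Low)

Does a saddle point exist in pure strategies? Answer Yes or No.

Yes

Row minima: Enter → -5, Stay → -6; maximin = -5.
Column maxima: High → 0, Low → -5; minimax = -5.
maximin = minimax = -5, so a saddle point exists.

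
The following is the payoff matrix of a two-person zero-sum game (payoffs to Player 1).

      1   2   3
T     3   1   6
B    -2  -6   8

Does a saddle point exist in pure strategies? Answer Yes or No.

Yes

Row minima: T → 1, B → -6; maximin = 1.
Column maxima: 1 → 3, 2 → 1, 3 → 8; minimax = 1.
maximin = minimax = 1, so a saddle point exists.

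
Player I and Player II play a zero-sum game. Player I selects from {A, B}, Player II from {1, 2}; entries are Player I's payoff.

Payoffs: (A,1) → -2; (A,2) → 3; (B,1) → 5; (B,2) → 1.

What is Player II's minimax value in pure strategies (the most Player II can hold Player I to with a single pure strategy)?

3

Column maxima: 1 → 5, 2 → 3.
The smallest of these is 3.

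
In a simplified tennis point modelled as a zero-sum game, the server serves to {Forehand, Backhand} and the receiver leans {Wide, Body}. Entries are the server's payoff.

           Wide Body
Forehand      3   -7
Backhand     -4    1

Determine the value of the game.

-5/3

Row minima: Forehand → -7, Backhand → -4; maximin = -4.
Column maxima: Wide → 3, Body → 1; minimax = 1.
-4 ≠ 1, so there is no saddle point; optimal play is mixed.
Let the server play Forehand with probability p. Expected payoff against Wide: 3p + (-4)(1−p) = 7p − 4; against Body: (-7)p + 1(1−p) = −8p + 1.
Setting these equal: 7p − 4 = −8p + 1 ⇒ 15p = 5 ⇒ p = 1/3, and the value is (7)·(1/3) − 4 = -5/3.
For the receiver: with q = P(Wide), equating Forehand's and Backhand's payoffs gives 10q − 7 = −5q + 1 ⇒ q = 8/15.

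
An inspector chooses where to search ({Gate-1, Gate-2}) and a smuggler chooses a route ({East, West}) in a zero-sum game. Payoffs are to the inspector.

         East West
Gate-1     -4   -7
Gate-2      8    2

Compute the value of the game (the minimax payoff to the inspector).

Row minima: Gate-1 → -7, Gate-2 → 2; maximin = 2.
Column maxima: East → 8, West → 2; minimax = 2.
Since maximin = minimax = 2, there is a saddle point and the value is 2.

2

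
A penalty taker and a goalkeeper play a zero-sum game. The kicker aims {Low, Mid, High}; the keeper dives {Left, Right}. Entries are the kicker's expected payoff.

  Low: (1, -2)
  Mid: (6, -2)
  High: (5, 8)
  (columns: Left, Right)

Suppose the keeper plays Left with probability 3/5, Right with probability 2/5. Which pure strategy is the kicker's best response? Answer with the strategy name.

High

Expected payoff of Low: (3/5)·1 + (2/5)·(-2) = -1/5.
Expected payoff of Mid: (3/5)·6 + (2/5)·(-2) = 14/5.
Expected payoff of High: (3/5)·5 + (2/5)·8 = 31/5.
The largest is 31/5, so the kicker's best response is High.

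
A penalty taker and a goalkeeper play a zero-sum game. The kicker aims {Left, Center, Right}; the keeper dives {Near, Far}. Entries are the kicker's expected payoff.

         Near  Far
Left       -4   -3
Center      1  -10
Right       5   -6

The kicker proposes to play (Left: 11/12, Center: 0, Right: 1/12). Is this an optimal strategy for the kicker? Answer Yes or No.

Against Near this mix gives (11/12)·(-4) + (1/12)·5 = -13/4.
Against Far this mix gives (11/12)·(-3) + (1/12)·(-6) = -13/4.
All of the keeper's active replies (Near, Far) yield -13/4, and no column does worse for the kicker. The mix makes the keeper indifferent and guarantees -13/4, so it is optimal.

Yes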